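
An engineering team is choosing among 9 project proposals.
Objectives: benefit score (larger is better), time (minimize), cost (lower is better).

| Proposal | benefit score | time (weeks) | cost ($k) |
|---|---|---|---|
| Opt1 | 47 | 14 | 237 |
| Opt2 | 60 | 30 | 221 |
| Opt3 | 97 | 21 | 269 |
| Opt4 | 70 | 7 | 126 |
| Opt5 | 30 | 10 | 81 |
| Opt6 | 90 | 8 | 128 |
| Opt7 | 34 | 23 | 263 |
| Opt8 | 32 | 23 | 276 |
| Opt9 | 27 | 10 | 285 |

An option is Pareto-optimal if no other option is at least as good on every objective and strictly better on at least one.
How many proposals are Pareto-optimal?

Opt1: dominated by Opt4 (benefit score 70≥47, time 7≤14, cost 126≤237).
Opt2: dominated by Opt4 (benefit score 70≥60, time 7≤30, cost 126≤221).
Opt3: not dominated (best benefit score).
Opt4: not dominated (best time).
Opt5: not dominated (best cost).
Opt6: not dominated.
Opt7: dominated by Opt1 (benefit score 47≥34, time 14≤23, cost 237≤263).
Opt8: dominated by Opt1 (benefit score 47≥32, time 14≤23, cost 237≤276).
Opt9: dominated by Opt4 (benefit score 70≥27, time 7≤10, cost 126≤285).
Pareto-optimal: Opt3, Opt4, Opt5, Opt6 → 4.

4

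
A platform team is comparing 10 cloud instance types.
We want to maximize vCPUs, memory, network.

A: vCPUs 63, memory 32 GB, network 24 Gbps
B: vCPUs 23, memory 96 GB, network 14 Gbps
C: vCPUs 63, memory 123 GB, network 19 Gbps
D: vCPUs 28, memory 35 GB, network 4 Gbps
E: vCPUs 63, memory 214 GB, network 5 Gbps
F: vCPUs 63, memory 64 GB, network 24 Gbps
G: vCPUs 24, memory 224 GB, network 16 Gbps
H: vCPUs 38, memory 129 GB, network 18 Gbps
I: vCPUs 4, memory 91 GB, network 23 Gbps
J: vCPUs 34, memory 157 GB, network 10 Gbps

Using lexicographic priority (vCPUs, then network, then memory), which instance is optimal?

First maximize vCPUs: best is 63, kept {A, C, E, F}.
Then maximize network: best is 24, kept {A, F}.
Then maximize memory: best is 64, kept {F}.

F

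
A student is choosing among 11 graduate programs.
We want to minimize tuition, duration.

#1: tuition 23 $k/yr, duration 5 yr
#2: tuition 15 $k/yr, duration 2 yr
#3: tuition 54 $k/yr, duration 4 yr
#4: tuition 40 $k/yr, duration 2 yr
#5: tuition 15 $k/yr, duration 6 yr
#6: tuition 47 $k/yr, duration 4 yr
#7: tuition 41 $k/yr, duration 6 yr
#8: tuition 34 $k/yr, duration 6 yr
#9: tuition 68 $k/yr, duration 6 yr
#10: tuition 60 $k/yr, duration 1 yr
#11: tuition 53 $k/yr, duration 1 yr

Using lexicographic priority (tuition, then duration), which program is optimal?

#2

First minimize tuition: best is 15, kept {#2, #5}.
Then minimize duration: best is 2, kept {#2}.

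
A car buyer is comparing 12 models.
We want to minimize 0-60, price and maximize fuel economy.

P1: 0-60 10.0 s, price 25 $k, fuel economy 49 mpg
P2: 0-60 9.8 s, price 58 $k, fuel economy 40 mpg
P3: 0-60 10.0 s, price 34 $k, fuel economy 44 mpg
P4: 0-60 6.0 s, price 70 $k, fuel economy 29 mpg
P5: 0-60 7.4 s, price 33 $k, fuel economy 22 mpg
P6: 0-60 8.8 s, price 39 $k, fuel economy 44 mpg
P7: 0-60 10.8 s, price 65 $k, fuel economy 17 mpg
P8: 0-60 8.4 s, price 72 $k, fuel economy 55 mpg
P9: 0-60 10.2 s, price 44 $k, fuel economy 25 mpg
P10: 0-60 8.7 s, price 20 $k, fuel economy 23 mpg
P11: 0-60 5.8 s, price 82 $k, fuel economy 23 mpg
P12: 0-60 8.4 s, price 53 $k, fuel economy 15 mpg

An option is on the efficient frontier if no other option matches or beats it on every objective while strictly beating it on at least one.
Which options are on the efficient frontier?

P1: not dominated.
P2: dominated by P6 (0-60 8.8≤9.8, price 39≤58, fuel economy 44≥40).
P3: dominated by P1 (0-60 10.0≤10.0, price 25≤34, fuel economy 49≥44).
P4: not dominated.
P5: not dominated.
P6: not dominated.
P7: dominated by P1 (0-60 10.0≤10.8, price 25≤65, fuel economy 49≥17).
P8: not dominated (best fuel economy).
P9: dominated by P1 (0-60 10.0≤10.2, price 25≤44, fuel economy 49≥25).
P10: not dominated (best price).
P11: not dominated (best 0-60).
P12: dominated by P5 (0-60 7.4≤8.4, price 33≤53, fuel economy 22≥15).

P1, P4, P5, P6, P8, P10, P11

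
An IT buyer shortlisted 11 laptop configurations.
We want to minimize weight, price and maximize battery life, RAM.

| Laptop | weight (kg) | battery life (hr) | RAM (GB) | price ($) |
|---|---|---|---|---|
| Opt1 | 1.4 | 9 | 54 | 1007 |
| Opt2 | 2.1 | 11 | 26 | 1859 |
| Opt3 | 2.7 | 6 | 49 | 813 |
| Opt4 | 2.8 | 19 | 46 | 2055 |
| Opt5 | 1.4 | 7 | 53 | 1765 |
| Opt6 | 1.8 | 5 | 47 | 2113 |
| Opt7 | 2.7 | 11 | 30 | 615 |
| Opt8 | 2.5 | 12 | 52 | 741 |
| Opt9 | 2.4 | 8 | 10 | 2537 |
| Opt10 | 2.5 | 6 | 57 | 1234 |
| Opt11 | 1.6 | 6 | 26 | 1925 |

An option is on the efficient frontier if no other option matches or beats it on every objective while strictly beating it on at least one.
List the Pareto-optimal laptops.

Opt1: not dominated.
Opt2: not dominated.
Opt3: dominated by Opt8 (weight 2.5≤2.7, battery life 12≥6, RAM 52≥49, price 741≤813).
Opt4: not dominated (best battery life).
Opt5: dominated by Opt1 (weight 1.4≤1.4, battery life 9≥7, RAM 54≥53, price 1007≤1765).
Opt6: dominated by Opt1 (weight 1.4≤1.8, battery life 9≥5, RAM 54≥47, price 1007≤2113).
Opt7: not dominated (best price).
Opt8: not dominated.
Opt9: dominated by Opt1 (weight 1.4≤2.4, battery life 9≥8, RAM 54≥10, price 1007≤2537).
Opt10: not dominated (best RAM).
Opt11: dominated by Opt1 (weight 1.4≤1.6, battery life 9≥6, RAM 54≥26, price 1007≤1925).

Opt1, Opt2, Opt4, Opt7, Opt8, Opt10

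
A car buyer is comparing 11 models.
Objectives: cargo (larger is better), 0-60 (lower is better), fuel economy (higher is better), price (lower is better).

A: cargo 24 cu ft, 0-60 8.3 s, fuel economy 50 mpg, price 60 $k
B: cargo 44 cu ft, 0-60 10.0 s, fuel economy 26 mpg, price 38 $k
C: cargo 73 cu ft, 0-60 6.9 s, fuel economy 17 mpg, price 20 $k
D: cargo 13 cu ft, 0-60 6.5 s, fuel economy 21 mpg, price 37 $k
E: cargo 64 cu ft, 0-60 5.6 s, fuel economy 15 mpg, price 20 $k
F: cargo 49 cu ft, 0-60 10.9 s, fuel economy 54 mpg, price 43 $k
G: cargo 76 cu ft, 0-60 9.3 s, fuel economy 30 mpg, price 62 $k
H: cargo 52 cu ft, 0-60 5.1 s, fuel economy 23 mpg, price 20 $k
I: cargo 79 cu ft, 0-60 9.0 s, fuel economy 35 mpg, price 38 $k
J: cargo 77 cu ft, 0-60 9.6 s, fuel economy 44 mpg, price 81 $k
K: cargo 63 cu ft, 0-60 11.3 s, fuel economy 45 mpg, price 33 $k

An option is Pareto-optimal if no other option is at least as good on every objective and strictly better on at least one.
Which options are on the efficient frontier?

A: not dominated.
B: dominated by I (cargo 79≥44, 0-60 9.0≤10.0, fuel economy 35≥26, price 38≤38).
C: not dominated.
D: dominated by H (cargo 52≥13, 0-60 5.1≤6.5, fuel economy 23≥21, price 20≤37).
E: not dominated.
F: not dominated (best fuel economy).
G: dominated by I (cargo 79≥76, 0-60 9.0≤9.3, fuel economy 35≥30, price 38≤62).
H: not dominated (best 0-60).
I: not dominated (best cargo).
J: not dominated.
K: not dominated.

A, C, E, F, H, I, J, K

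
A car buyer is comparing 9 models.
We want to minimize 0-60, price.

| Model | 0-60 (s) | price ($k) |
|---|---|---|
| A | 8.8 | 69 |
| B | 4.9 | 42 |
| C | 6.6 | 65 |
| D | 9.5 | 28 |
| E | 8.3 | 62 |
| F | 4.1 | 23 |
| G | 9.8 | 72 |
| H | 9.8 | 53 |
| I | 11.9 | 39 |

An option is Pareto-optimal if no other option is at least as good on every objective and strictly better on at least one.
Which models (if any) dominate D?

F

F: 0-60 4.1≤9.5, price 23≤28 — dominates D.
Others (A, B, C, E, G, H, I) are each worse than D on at least one objective.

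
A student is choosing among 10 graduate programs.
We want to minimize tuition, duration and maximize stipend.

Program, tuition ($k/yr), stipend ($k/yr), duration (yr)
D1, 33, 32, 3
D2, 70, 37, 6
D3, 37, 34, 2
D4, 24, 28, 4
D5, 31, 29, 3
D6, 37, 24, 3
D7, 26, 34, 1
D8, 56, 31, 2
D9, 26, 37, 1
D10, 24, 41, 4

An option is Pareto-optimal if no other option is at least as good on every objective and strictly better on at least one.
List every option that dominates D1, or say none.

D7: tuition 26≤33, stipend 34≥32, duration 1≤3 — dominates D1.
D9: tuition 26≤33, stipend 37≥32, duration 1≤3 — dominates D1.
Others (D2, D3, D4, D5, D6, D8, D10) are each worse than D1 on at least one objective.

D7, D9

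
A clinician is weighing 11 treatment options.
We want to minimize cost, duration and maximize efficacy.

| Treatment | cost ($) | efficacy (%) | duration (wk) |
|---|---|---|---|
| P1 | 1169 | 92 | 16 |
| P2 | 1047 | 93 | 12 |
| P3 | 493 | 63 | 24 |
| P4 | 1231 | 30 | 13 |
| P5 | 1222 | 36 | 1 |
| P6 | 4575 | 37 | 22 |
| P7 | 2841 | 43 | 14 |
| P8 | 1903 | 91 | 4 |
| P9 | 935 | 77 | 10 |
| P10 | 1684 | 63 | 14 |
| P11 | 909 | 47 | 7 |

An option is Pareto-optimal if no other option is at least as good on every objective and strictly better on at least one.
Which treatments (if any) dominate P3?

none

P1: worse on cost (1169 vs 493).
P2: worse on cost (1047 vs 493).
P4: worse on cost (1231 vs 493).
P5: worse on cost (1222 vs 493).
P6: worse on cost (4575 vs 493).
P7: worse on cost (2841 vs 493).
P8: worse on cost (1903 vs 493).
P9: worse on cost (935 vs 493).
P10: worse on cost (1684 vs 493).
P11: worse on cost (909 vs 493).
No option dominates P3.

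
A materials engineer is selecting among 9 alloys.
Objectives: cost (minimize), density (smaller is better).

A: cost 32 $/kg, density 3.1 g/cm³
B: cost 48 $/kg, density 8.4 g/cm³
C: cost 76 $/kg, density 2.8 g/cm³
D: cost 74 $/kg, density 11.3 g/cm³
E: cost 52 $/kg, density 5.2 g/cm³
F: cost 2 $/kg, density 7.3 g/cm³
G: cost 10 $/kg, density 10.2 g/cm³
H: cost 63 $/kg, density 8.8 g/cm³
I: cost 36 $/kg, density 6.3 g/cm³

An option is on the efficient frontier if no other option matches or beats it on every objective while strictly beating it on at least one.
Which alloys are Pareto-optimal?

A: not dominated.
B: dominated by A (cost 32≤48, density 3.1≤8.4).
C: not dominated (best density).
D: dominated by A (cost 32≤74, density 3.1≤11.3).
E: dominated by A (cost 32≤52, density 3.1≤5.2).
F: not dominated (best cost).
G: dominated by F (cost 2≤10, density 7.3≤10.2).
H: dominated by A (cost 32≤63, density 3.1≤8.8).
I: dominated by A (cost 32≤36, density 3.1≤6.3).

A, C, F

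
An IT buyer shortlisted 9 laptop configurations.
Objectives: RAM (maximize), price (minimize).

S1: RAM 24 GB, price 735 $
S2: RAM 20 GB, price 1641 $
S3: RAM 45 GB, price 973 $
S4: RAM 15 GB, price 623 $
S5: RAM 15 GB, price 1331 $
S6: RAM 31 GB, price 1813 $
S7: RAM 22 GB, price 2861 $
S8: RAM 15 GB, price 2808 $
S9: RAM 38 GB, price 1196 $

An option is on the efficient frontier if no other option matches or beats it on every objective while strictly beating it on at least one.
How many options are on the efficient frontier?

3

S1: not dominated.
S2: dominated by S1 (RAM 24≥20, price 735≤1641).
S3: not dominated (best RAM).
S4: not dominated (best price).
S5: dominated by S1 (RAM 24≥15, price 735≤1331).
S6: dominated by S3 (RAM 45≥31, price 973≤1813).
S7: dominated by S1 (RAM 24≥22, price 735≤2861).
S8: dominated by S1 (RAM 24≥15, price 735≤2808).
S9: dominated by S3 (RAM 45≥38, price 973≤1196).
Pareto-optimal: S1, S3, S4 → 3.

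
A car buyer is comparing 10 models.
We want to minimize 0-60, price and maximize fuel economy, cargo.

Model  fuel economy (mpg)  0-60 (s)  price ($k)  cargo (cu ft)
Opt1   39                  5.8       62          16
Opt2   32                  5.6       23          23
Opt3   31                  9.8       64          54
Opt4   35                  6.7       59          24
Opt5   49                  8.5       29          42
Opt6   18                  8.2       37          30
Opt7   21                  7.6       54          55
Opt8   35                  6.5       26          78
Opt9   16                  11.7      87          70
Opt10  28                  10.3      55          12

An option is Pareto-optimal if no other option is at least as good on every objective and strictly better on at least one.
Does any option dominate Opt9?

Opt8 vs Opt9: fuel economy 35≥16, 0-60 6.5≤11.7, price 26≤87, cargo 78≥70 — Opt8 is at least as good on every objective and strictly better on at least one, so Opt8 dominates Opt9.

Yes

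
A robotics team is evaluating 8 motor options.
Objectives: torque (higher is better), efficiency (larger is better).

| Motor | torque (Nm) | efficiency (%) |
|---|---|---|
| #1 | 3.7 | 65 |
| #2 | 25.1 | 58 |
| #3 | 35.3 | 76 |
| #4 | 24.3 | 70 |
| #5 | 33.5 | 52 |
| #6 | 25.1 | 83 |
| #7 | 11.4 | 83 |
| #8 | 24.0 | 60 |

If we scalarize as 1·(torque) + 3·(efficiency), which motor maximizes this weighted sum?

#1: 1·3.7 + 3·65 = 198.7
#2: 1·25.1 + 3·58 = 199.1
#3: 1·35.3 + 3·76 = 263.3
#4: 1·24.3 + 3·70 = 234.3
#5: 1·33.5 + 3·52 = 189.5
#6: 1·25.1 + 3·83 = 274.1
#7: 1·11.4 + 3·83 = 260.4
#8: 1·24.0 + 3·60 = 204.0
Highest: #6 at 274.1.

#6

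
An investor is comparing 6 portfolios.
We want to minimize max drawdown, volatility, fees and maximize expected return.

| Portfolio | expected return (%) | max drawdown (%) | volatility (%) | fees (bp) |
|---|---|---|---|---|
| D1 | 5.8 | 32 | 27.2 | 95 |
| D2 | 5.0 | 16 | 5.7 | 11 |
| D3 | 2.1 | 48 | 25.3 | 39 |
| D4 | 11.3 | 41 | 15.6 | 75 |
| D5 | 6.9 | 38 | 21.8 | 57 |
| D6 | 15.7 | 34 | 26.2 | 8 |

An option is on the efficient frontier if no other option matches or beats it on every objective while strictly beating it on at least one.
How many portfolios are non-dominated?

D1: not dominated.
D2: not dominated (best max drawdown).
D3: dominated by D2 (expected return 5.0≥2.1, max drawdown 16≤48, volatility 5.7≤25.3, fees 11≤39).
D4: not dominated.
D5: not dominated.
D6: not dominated (best expected return).
Pareto-optimal: D1, D2, D4, D5, D6 → 5.

5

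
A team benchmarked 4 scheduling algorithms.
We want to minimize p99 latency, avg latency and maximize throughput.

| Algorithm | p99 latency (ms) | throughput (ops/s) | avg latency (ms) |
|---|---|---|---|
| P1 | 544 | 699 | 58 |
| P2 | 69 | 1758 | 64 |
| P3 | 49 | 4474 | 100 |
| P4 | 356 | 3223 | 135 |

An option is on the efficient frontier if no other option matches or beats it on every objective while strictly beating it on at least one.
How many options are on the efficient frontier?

3

P1: not dominated (best avg latency).
P2: not dominated.
P3: not dominated (best p99 latency).
P4: dominated by P3 (p99 latency 49≤356, throughput 4474≥3223, avg latency 100≤135).
Pareto-optimal: P1, P2, P3 → 3.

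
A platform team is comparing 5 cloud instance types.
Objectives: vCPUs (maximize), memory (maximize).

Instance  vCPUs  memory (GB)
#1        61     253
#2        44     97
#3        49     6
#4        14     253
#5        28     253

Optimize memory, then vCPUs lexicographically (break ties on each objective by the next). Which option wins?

#1

First maximize memory: best is 253, kept {#1, #4, #5}.
Then maximize vCPUs: best is 61, kept {#1}.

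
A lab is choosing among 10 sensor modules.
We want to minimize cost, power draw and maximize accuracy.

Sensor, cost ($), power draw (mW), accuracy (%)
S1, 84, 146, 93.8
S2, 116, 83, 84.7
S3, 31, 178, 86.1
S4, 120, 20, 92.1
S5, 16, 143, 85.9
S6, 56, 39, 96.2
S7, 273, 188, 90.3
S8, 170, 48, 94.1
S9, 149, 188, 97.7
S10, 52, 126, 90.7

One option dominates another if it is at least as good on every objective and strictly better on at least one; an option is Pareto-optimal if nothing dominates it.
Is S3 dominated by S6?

S6 vs S3: S6 is worse on cost (56 vs 31), so it does not dominate S3.

No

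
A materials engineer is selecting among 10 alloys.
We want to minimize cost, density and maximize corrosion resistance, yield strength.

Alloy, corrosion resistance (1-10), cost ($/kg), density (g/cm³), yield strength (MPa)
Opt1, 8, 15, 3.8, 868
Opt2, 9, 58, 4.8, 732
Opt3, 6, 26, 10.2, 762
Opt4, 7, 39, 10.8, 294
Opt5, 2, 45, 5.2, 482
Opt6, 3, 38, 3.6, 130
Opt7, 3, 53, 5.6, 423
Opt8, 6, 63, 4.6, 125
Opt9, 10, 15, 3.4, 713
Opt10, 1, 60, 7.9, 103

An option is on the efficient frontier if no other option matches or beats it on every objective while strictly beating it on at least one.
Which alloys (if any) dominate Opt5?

Opt1, Opt9

Opt1: corrosion resistance 8≥2, cost 15≤45, density 3.8≤5.2, yield strength 868≥482 — dominates Opt5.
Opt9: corrosion resistance 10≥2, cost 15≤45, density 3.4≤5.2, yield strength 713≥482 — dominates Opt5.
Others (Opt2, Opt3, Opt4, Opt6, Opt7, Opt8, Opt10) are each worse than Opt5 on at least one objective.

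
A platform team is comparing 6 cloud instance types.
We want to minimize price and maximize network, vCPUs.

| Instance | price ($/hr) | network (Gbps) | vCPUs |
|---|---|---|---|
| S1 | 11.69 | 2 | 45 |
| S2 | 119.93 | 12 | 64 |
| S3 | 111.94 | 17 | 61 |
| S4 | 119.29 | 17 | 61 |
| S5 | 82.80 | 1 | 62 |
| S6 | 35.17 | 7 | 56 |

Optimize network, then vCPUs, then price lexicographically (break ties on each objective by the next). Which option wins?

S3

First maximize network: best is 17, kept {S3, S4}.
Then maximize vCPUs: best is 61, kept {S3, S4}.
Then minimize price: best is 111.94, kept {S3}.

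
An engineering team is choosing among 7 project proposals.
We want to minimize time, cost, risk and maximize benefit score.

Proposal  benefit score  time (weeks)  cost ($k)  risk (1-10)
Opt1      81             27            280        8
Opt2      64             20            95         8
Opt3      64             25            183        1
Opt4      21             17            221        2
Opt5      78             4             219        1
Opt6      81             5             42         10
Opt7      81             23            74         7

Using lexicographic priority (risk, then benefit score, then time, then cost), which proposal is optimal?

First minimize risk: best is 1, kept {Opt3, Opt5}.
Then maximize benefit score: best is 78, kept {Opt5}.

Opt5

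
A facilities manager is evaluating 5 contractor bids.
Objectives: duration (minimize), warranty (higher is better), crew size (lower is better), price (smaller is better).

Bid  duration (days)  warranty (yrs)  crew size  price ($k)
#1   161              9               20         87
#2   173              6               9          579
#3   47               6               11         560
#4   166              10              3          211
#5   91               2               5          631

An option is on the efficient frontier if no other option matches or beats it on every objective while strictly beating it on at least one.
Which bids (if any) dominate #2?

#4: duration 166≤173, warranty 10≥6, crew size 3≤9, price 211≤579 — dominates #2.
Others (#1, #3, #5) are each worse than #2 on at least one objective.

#4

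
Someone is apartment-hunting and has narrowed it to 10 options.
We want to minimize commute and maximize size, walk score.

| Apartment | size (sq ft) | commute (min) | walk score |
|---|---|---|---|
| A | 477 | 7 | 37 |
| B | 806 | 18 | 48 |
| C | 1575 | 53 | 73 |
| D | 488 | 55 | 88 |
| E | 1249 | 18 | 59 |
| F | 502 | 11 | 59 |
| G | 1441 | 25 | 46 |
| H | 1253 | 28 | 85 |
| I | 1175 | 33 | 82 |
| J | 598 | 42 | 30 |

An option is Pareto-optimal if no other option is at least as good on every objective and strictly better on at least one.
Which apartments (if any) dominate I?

H: size 1253≥1175, commute 28≤33, walk score 85≥82 — dominates I.
Others (A, B, C, D, E, F, G, J) are each worse than I on at least one objective.

H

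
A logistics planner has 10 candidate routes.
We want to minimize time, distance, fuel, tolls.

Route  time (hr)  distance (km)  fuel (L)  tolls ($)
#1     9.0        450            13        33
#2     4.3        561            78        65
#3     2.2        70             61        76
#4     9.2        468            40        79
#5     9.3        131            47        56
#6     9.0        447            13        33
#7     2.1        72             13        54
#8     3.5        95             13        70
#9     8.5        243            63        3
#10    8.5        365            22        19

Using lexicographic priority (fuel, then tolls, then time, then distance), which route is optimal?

#6

First minimize fuel: best is 13, kept {#1, #6, #7, #8}.
Then minimize tolls: best is 33, kept {#1, #6}.
Then minimize time: best is 9.0, kept {#1, #6}.
Then minimize distance: best is 447, kept {#6}.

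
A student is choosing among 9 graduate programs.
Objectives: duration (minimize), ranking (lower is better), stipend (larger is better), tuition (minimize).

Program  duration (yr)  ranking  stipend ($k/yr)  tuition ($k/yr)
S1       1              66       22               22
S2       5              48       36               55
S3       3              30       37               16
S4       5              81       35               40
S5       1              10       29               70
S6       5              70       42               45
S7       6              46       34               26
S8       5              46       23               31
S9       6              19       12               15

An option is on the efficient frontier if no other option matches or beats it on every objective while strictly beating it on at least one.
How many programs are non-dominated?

S1: not dominated.
S2: dominated by S3 (duration 3≤5, ranking 30≤48, stipend 37≥36, tuition 16≤55).
S3: not dominated.
S4: dominated by S3 (duration 3≤5, ranking 30≤81, stipend 37≥35, tuition 16≤40).
S5: not dominated (best ranking).
S6: not dominated (best stipend).
S7: dominated by S3 (duration 3≤6, ranking 30≤46, stipend 37≥34, tuition 16≤26).
S8: dominated by S3 (duration 3≤5, ranking 30≤46, stipend 37≥23, tuition 16≤31).
S9: not dominated (best tuition).
Pareto-optimal: S1, S3, S5, S6, S9 → 5.

5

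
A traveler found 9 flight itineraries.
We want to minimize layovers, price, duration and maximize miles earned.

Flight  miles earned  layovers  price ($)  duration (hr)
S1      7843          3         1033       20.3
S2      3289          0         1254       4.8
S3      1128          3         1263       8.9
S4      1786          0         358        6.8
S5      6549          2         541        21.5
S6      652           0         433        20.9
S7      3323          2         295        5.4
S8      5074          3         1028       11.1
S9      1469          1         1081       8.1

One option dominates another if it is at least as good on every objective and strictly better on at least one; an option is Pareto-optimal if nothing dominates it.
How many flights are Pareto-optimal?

S1: not dominated (best miles earned).
S2: not dominated (best duration).
S3: dominated by S2 (miles earned 3289≥1128, layovers 0≤3, price 1254≤1263, duration 4.8≤8.9).
S4: not dominated.
S5: not dominated.
S6: dominated by S4 (miles earned 1786≥652, layovers 0≤0, price 358≤433, duration 6.8≤20.9).
S7: not dominated (best price).
S8: not dominated.
S9: dominated by S4 (miles earned 1786≥1469, layovers 0≤1, price 358≤1081, duration 6.8≤8.1).
Pareto-optimal: S1, S2, S4, S5, S7, S8 → 6.

6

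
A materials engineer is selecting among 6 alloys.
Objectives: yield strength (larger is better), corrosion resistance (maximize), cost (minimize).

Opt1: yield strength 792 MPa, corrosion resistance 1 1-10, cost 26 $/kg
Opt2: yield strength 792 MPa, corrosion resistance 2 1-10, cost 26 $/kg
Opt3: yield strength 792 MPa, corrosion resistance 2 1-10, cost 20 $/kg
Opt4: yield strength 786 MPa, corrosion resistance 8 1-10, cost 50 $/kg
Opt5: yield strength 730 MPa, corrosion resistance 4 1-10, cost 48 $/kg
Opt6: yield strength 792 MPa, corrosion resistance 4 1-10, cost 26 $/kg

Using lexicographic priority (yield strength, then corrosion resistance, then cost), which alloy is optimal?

Opt6

First maximize yield strength: best is 792, kept {Opt1, Opt2, Opt3, Opt6}.
Then maximize corrosion resistance: best is 4, kept {Opt6}.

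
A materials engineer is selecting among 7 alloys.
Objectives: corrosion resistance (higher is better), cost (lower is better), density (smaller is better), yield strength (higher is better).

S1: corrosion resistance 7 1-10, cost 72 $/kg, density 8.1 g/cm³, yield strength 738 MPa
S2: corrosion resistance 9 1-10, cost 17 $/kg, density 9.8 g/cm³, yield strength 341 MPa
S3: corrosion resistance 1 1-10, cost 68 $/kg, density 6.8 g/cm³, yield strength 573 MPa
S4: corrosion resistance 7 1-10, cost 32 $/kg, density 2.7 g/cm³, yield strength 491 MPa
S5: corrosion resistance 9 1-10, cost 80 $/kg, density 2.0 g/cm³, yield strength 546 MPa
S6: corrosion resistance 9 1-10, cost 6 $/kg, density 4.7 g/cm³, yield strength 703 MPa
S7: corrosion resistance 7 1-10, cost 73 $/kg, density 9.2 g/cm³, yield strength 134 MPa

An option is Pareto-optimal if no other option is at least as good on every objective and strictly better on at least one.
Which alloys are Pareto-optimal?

S1: not dominated (best yield strength).
S2: dominated by S6 (corrosion resistance 9≥9, cost 6≤17, density 4.7≤9.8, yield strength 703≥341).
S3: dominated by S6 (corrosion resistance 9≥1, cost 6≤68, density 4.7≤6.8, yield strength 703≥573).
S4: not dominated.
S5: not dominated (best density).
S6: not dominated (best cost).
S7: dominated by S1 (corrosion resistance 7≥7, cost 72≤73, density 8.1≤9.2, yield strength 738≥134).

S1, S4, S5, S6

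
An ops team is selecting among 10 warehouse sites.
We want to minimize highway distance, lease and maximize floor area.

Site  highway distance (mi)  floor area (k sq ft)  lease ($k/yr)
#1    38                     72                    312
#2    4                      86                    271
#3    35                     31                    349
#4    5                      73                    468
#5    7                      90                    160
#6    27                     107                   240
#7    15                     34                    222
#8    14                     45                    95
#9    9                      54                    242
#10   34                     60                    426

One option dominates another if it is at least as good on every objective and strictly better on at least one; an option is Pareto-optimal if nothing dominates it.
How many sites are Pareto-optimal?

#1: dominated by #2 (highway distance 4≤38, floor area 86≥72, lease 271≤312).
#2: not dominated (best highway distance).
#3: dominated by #2 (highway distance 4≤35, floor area 86≥31, lease 271≤349).
#4: dominated by #2 (highway distance 4≤5, floor area 86≥73, lease 271≤468).
#5: not dominated.
#6: not dominated (best floor area).
#7: dominated by #5 (highway distance 7≤15, floor area 90≥34, lease 160≤222).
#8: not dominated (best lease).
#9: dominated by #5 (highway distance 7≤9, floor area 90≥54, lease 160≤242).
#10: dominated by #2 (highway distance 4≤34, floor area 86≥60, lease 271≤426).
Pareto-optimal: #2, #5, #6, #8 → 4.

4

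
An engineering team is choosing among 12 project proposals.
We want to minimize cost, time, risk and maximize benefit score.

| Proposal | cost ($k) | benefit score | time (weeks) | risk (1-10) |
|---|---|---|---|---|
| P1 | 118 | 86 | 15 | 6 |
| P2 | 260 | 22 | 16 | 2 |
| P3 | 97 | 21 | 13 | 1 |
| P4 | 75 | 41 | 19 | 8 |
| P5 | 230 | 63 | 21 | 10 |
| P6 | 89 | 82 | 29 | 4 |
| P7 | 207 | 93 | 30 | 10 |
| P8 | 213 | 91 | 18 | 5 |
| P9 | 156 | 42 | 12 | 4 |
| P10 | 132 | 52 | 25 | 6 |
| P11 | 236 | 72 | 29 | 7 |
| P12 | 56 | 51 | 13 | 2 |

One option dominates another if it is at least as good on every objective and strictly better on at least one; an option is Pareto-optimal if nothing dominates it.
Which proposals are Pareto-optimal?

P1, P3, P6, P7, P8, P9, P12

P1: not dominated.
P2: dominated by P12 (cost 56≤260, benefit score 51≥22, time 13≤16, risk 2≤2).
P3: not dominated (best risk).
P4: dominated by P12 (cost 56≤75, benefit score 51≥41, time 13≤19, risk 2≤8).
P5: dominated by P1 (cost 118≤230, benefit score 86≥63, time 15≤21, risk 6≤10).
P6: not dominated.
P7: not dominated (best benefit score).
P8: not dominated.
P9: not dominated (best time).
P10: dominated by P1 (cost 118≤132, benefit score 86≥52, time 15≤25, risk 6≤6).
P11: dominated by P1 (cost 118≤236, benefit score 86≥72, time 15≤29, risk 6≤7).
P12: not dominated (best cost).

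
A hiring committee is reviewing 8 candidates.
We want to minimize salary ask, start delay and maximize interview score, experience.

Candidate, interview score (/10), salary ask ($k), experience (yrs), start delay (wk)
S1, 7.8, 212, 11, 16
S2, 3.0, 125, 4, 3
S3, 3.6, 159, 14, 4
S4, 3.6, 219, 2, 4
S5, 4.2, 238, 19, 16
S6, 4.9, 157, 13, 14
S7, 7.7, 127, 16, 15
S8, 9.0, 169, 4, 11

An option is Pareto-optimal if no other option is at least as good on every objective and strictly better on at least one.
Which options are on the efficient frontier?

S1: not dominated.
S2: not dominated (best salary ask).
S3: not dominated.
S4: dominated by S3 (interview score 3.6≥3.6, salary ask 159≤219, experience 14≥2, start delay 4≤4).
S5: not dominated (best experience).
S6: not dominated.
S7: not dominated.
S8: not dominated (best interview score).

S1, S2, S3, S5, S6, S7, S8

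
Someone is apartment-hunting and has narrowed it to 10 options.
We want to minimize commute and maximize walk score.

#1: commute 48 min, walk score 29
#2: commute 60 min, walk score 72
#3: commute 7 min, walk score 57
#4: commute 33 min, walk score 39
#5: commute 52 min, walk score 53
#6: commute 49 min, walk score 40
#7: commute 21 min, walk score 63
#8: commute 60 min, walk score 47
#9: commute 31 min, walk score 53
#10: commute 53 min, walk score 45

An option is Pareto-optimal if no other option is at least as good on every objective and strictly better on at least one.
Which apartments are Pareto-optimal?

#1: dominated by #3 (commute 7≤48, walk score 57≥29).
#2: not dominated (best walk score).
#3: not dominated (best commute).
#4: dominated by #3 (commute 7≤33, walk score 57≥39).
#5: dominated by #3 (commute 7≤52, walk score 57≥53).
#6: dominated by #3 (commute 7≤49, walk score 57≥40).
#7: not dominated.
#8: dominated by #2 (commute 60≤60, walk score 72≥47).
#9: dominated by #3 (commute 7≤31, walk score 57≥53).
#10: dominated by #3 (commute 7≤53, walk score 57≥45).

#2, #3, #7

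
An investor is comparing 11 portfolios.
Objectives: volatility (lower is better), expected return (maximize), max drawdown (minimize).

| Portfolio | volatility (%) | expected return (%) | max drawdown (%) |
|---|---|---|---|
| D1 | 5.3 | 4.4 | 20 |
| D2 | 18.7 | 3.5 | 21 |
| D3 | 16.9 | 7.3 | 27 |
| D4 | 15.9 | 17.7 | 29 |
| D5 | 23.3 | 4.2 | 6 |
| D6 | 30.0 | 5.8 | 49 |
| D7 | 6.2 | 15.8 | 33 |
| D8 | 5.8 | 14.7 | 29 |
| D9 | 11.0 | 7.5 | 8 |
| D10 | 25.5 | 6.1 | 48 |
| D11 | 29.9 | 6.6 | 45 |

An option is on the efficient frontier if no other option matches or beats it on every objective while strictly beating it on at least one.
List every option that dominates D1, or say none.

none

D2: worse on volatility (18.7 vs 5.3).
D3: worse on volatility (16.9 vs 5.3).
D4: worse on volatility (15.9 vs 5.3).
D5: worse on volatility (23.3 vs 5.3).
D6: worse on volatility (30.0 vs 5.3).
D7: worse on volatility (6.2 vs 5.3).
D8: worse on volatility (5.8 vs 5.3).
D9: worse on volatility (11.0 vs 5.3).
D10: worse on volatility (25.5 vs 5.3).
D11: worse on volatility (29.9 vs 5.3).
No option dominates D1.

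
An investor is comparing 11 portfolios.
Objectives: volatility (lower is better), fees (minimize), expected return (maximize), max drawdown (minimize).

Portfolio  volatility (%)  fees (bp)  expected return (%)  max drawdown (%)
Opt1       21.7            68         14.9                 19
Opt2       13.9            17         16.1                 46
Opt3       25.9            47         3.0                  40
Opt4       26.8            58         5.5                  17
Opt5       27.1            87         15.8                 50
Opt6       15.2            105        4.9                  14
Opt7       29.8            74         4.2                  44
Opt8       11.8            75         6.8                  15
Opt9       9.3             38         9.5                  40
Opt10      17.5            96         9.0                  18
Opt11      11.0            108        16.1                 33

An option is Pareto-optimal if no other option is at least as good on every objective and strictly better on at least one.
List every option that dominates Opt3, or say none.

Opt9

Opt9: volatility 9.3≤25.9, fees 38≤47, expected return 9.5≥3.0, max drawdown 40≤40 — dominates Opt3.
Others (Opt1, Opt2, Opt4, Opt5, Opt6, Opt7, Opt8, Opt10, Opt11) are each worse than Opt3 on at least one objective.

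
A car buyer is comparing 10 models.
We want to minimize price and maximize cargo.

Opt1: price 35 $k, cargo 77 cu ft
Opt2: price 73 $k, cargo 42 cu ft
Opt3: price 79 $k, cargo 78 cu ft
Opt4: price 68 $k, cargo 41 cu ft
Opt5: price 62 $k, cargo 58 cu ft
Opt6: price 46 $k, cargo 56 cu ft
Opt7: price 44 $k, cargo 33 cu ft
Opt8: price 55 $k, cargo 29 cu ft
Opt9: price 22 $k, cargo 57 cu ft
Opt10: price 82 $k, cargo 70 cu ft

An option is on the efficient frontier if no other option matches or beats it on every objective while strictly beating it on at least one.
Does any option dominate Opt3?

Opt1: worse on cargo (77 vs 78).
Opt2: worse on cargo (42 vs 78).
Opt4: worse on cargo (41 vs 78).
Opt5: worse on cargo (58 vs 78).
Opt6: worse on cargo (56 vs 78).
Opt7: worse on cargo (33 vs 78).
Opt8: worse on cargo (29 vs 78).
Opt9: worse on cargo (57 vs 78).
Opt10: worse on price (82 vs 79).
No option is at least as good as Opt3 on every objective and strictly better on one.

No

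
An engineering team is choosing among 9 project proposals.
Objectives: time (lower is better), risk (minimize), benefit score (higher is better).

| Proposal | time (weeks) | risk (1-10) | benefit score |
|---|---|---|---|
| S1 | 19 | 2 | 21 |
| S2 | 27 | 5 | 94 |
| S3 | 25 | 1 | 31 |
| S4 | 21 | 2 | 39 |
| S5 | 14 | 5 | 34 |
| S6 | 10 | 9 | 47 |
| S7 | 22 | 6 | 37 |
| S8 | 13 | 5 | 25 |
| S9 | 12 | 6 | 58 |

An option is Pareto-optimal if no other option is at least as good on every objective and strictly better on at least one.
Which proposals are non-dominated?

S1, S2, S3, S4, S5, S6, S8, S9

S1: not dominated.
S2: not dominated (best benefit score).
S3: not dominated (best risk).
S4: not dominated.
S5: not dominated.
S6: not dominated (best time).
S7: dominated by S4 (time 21≤22, risk 2≤6, benefit score 39≥37).
S8: not dominated.
S9: not dominated.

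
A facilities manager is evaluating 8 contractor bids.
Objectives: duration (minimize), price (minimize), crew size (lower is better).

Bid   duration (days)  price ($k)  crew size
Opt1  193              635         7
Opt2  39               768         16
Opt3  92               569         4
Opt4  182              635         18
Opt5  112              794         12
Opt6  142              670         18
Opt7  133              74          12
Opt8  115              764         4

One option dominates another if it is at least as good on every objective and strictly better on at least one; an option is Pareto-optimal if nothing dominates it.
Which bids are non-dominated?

Opt2, Opt3, Opt7

Opt1: dominated by Opt3 (duration 92≤193, price 569≤635, crew size 4≤7).
Opt2: not dominated (best duration).
Opt3: not dominated.
Opt4: dominated by Opt3 (duration 92≤182, price 569≤635, crew size 4≤18).
Opt5: dominated by Opt3 (duration 92≤112, price 569≤794, crew size 4≤12).
Opt6: dominated by Opt3 (duration 92≤142, price 569≤670, crew size 4≤18).
Opt7: not dominated (best price).
Opt8: dominated by Opt3 (duration 92≤115, price 569≤764, crew size 4≤4).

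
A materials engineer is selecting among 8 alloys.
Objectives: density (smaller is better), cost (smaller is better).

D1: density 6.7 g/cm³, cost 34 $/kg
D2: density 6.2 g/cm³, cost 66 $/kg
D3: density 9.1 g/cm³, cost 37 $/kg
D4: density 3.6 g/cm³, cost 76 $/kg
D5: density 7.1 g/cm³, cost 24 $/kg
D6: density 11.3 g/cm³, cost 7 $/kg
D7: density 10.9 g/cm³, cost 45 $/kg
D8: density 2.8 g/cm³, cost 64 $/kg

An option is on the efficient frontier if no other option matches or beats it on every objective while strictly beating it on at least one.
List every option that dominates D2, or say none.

D8

D8: density 2.8≤6.2, cost 64≤66 — dominates D2.
Others (D1, D3, D4, D5, D6, D7) are each worse than D2 on at least one objective.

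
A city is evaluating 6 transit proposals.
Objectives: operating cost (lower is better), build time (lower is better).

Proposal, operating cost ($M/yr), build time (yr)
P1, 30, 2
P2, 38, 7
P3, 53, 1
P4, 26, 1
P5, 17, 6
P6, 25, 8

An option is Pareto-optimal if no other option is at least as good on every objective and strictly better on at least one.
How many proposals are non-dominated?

2

P1: dominated by P4 (operating cost 26≤30, build time 1≤2).
P2: dominated by P1 (operating cost 30≤38, build time 2≤7).
P3: dominated by P4 (operating cost 26≤53, build time 1≤1).
P4: not dominated.
P5: not dominated (best operating cost).
P6: dominated by P5 (operating cost 17≤25, build time 6≤8).
Pareto-optimal: P4, P5 → 2.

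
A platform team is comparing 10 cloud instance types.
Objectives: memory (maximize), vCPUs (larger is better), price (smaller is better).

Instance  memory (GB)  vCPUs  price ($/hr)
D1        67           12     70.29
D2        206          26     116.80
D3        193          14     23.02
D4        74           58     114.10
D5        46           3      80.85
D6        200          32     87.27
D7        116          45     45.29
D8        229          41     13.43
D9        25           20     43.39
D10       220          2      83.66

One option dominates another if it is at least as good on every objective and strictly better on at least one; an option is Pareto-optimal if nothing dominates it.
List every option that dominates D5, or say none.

D1, D3, D7, D8

D1: memory 67≥46, vCPUs 12≥3, price 70.29≤80.85 — dominates D5.
D3: memory 193≥46, vCPUs 14≥3, price 23.02≤80.85 — dominates D5.
D7: memory 116≥46, vCPUs 45≥3, price 45.29≤80.85 — dominates D5.
D8: memory 229≥46, vCPUs 41≥3, price 13.43≤80.85 — dominates D5.
Others (D2, D4, D6, D9, D10) are each worse than D5 on at least one objective.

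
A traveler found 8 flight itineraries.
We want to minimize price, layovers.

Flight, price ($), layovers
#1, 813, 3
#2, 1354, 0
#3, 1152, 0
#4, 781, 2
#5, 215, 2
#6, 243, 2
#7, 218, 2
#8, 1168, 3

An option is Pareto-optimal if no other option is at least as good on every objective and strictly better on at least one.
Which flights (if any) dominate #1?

#4, #5, #6, #7

#4: price 781≤813, layovers 2≤3 — dominates #1.
#5: price 215≤813, layovers 2≤3 — dominates #1.
#6: price 243≤813, layovers 2≤3 — dominates #1.
#7: price 218≤813, layovers 2≤3 — dominates #1.
Others (#2, #3, #8) are each worse than #1 on at least one objective.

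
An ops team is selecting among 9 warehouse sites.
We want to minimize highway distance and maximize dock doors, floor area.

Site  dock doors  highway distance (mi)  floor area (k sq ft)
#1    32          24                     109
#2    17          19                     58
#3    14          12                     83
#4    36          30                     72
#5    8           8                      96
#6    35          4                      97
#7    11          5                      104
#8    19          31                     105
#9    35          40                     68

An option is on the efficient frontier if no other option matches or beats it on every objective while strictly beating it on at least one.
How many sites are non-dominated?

#1: not dominated (best floor area).
#2: dominated by #6 (dock doors 35≥17, highway distance 4≤19, floor area 97≥58).
#3: dominated by #6 (dock doors 35≥14, highway distance 4≤12, floor area 97≥83).
#4: not dominated (best dock doors).
#5: dominated by #6 (dock doors 35≥8, highway distance 4≤8, floor area 97≥96).
#6: not dominated (best highway distance).
#7: not dominated.
#8: dominated by #1 (dock doors 32≥19, highway distance 24≤31, floor area 109≥105).
#9: dominated by #4 (dock doors 36≥35, highway distance 30≤40, floor area 72≥68).
Pareto-optimal: #1, #4, #6, #7 → 4.

4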